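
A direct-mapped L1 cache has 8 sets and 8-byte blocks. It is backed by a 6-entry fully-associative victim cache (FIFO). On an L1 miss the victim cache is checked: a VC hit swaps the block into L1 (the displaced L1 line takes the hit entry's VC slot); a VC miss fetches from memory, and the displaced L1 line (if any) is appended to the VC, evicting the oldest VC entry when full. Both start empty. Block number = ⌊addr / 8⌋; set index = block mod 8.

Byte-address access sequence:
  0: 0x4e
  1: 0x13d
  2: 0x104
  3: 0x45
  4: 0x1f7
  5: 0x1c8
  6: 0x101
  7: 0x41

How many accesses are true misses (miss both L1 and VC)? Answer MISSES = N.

0: 0x4e (blk 9, set 1) → MISS  vc=[]
1: 0x13d (blk 39, set 7) → MISS  vc=[]
2: 0x104 (blk 32, set 0) → MISS  vc=[]
3: 0x45 (blk 8, set 0) → MISS  vc=[32]
4: 0x1f7 (blk 62, set 6) → MISS  vc=[32]
5: 0x1c8 (blk 57, set 1) → MISS  vc=[32, 9]
6: 0x101 (blk 32, set 0) → VC-HIT  vc=[8, 9]
7: 0x41 (blk 8, set 0) → VC-HIT  vc=[32, 9]

MISSES = 6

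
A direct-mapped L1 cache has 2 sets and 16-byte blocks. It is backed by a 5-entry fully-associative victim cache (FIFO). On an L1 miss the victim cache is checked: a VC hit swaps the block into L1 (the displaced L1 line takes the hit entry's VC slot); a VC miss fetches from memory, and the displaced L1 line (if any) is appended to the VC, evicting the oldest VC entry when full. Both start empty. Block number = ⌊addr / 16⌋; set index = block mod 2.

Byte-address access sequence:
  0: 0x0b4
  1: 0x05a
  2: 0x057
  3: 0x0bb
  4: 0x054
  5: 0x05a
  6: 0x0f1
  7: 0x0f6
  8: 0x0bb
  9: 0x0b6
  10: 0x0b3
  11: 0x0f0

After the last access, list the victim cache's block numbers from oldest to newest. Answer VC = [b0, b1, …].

VC = [11, 5]

0: 0xb4 (blk 11, set 1) → MISS  vc=[]
1: 0x5a (blk 5, set 1) → MISS  vc=[11]
2: 0x57 (blk 5, set 1) → L1-HIT  vc=[11]
3: 0xbb (blk 11, set 1) → VC-HIT  vc=[5]
4: 0x54 (blk 5, set 1) → VC-HIT  vc=[11]
5: 0x5a (blk 5, set 1) → L1-HIT  vc=[11]
6: 0xf1 (blk 15, set 1) → MISS  vc=[11, 5]
7: 0xf6 (blk 15, set 1) → L1-HIT  vc=[11, 5]
8: 0xbb (blk 11, set 1) → VC-HIT  vc=[15, 5]
9: 0xb6 (blk 11, set 1) → L1-HIT  vc=[15, 5]
10: 0xb3 (blk 11, set 1) → L1-HIT  vc=[15, 5]
11: 0xf0 (blk 15, set 1) → VC-HIT  vc=[11, 5]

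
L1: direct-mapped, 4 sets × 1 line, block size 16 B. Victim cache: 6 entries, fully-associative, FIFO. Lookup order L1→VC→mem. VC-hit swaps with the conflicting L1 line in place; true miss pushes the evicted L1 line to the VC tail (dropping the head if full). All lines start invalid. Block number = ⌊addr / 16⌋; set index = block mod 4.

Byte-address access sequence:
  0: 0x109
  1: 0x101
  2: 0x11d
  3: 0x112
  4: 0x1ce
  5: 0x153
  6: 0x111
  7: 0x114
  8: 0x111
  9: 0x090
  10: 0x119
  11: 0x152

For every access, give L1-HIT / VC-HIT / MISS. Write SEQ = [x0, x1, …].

#0 0x109→b16/s0 MISS; vc=[]
#1 0x101→b16/s0 L1-HIT; vc=[]
#2 0x11d→b17/s1 MISS; vc=[]
#3 0x112→b17/s1 L1-HIT; vc=[]
#4 0x1ce→b28/s0 MISS; vc=[16]
#5 0x153→b21/s1 MISS; vc=[16,17]
#6 0x111→b17/s1 VC-HIT; vc=[16,21]
#7 0x114→b17/s1 L1-HIT; vc=[16,21]
#8 0x111→b17/s1 L1-HIT; vc=[16,21]
#9 0x90→b9/s1 MISS; vc=[16,21,17]
#10 0x119→b17/s1 VC-HIT; vc=[16,21,9]
#11 0x152→b21/s1 VC-HIT; vc=[16,17,9]

SEQ = [MISS, L1-HIT, MISS, L1-HIT, MISS, MISS, VC-HIT, L1-HIT, L1-HIT, MISS, VC-HIT, VC-HIT]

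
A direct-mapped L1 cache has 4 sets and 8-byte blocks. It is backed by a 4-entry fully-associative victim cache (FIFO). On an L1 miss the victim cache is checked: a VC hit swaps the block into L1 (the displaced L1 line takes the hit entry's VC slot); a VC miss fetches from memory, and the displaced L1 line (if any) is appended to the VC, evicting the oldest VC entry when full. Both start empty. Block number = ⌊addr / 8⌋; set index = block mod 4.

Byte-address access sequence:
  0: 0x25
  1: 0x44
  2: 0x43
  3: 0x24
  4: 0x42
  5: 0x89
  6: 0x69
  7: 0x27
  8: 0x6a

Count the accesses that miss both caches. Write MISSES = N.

#0 0x25→b4/s0 MISS; vc=[]
#1 0x44→b8/s0 MISS; vc=[4]
#2 0x43→b8/s0 L1-HIT; vc=[4]
#3 0x24→b4/s0 VC-HIT; vc=[8]
#4 0x42→b8/s0 VC-HIT; vc=[4]
#5 0x89→b17/s1 MISS; vc=[4]
#6 0x69→b13/s1 MISS; vc=[4,17]
#7 0x27→b4/s0 VC-HIT; vc=[8,17]
#8 0x6a→b13/s1 L1-HIT; vc=[8,17]

MISSES = 4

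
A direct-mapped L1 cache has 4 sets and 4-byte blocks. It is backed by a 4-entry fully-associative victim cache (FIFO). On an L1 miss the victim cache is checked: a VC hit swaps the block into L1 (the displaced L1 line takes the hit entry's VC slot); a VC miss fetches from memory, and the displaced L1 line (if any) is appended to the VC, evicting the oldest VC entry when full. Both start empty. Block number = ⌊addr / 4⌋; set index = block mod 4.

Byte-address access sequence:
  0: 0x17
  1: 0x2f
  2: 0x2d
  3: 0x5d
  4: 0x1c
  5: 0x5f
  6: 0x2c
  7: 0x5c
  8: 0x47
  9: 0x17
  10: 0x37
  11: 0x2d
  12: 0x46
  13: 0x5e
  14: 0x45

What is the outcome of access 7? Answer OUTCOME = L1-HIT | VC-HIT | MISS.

OUTCOME = VC-HIT

0: 0x17 (blk 5, set 1) → MISS  vc=[]
1: 0x2f (blk 11, set 3) → MISS  vc=[]
2: 0x2d (blk 11, set 3) → L1-HIT  vc=[]
3: 0x5d (blk 23, set 3) → MISS  vc=[11]
4: 0x1c (blk 7, set 3) → MISS  vc=[11, 23]
5: 0x5f (blk 23, set 3) → VC-HIT  vc=[11, 7]
6: 0x2c (blk 11, set 3) → VC-HIT  vc=[23, 7]
7: 0x5c (blk 23, set 3) → VC-HIT  vc=[11, 7]
8: 0x47 (blk 17, set 1) → MISS  vc=[11, 7, 5]
9: 0x17 (blk 5, set 1) → VC-HIT  vc=[11, 7, 17]
10: 0x37 (blk 13, set 1) → MISS  vc=[11, 7, 17, 5]
11: 0x2d (blk 11, set 3) → VC-HIT  vc=[23, 7, 17, 5]
12: 0x46 (blk 17, set 1) → VC-HIT  vc=[23, 7, 13, 5]
13: 0x5e (blk 23, set 3) → VC-HIT  vc=[11, 7, 13, 5]
14: 0x45 (blk 17, set 1) → L1-HIT  vc=[11, 7, 13, 5]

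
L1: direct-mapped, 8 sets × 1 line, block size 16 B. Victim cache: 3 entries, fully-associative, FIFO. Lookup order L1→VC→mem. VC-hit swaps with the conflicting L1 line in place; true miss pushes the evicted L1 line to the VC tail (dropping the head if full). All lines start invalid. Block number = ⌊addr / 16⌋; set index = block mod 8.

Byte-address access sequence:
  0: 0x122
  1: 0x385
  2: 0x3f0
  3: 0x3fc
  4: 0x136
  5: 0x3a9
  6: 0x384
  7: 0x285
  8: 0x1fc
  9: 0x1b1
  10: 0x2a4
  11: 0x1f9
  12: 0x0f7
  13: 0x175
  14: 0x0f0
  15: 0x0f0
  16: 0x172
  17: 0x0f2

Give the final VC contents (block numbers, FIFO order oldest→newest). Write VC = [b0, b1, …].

  [0] addr=0x122 blk=18 s=2: MISS | VC []
  [1] addr=0x385 blk=56 s=0: MISS | VC []
  [2] addr=0x3f0 blk=63 s=7: MISS | VC []
  [3] addr=0x3fc blk=63 s=7: L1-HIT | VC []
  [4] addr=0x136 blk=19 s=3: MISS | VC []
  [5] addr=0x3a9 blk=58 s=2: MISS | VC [18]
  [6] addr=0x384 blk=56 s=0: L1-HIT | VC [18]
  [7] addr=0x285 blk=40 s=0: MISS | VC [18, 56]
  [8] addr=0x1fc blk=31 s=7: MISS | VC [18, 56, 63]
  [9] addr=0x1b1 blk=27 s=3: MISS | VC [56, 63, 19]
  [10] addr=0x2a4 blk=42 s=2: MISS | VC [63, 19, 58]
  [11] addr=0x1f9 blk=31 s=7: L1-HIT | VC [63, 19, 58]
  [12] addr=0xf7 blk=15 s=7: MISS | VC [19, 58, 31]
  [13] addr=0x175 blk=23 s=7: MISS | VC [58, 31, 15]
  [14] addr=0xf0 blk=15 s=7: VC-HIT | VC [58, 31, 23]
  [15] addr=0xf0 blk=15 s=7: L1-HIT | VC [58, 31, 23]
  [16] addr=0x172 blk=23 s=7: VC-HIT | VC [58, 31, 15]
  [17] addr=0xf2 blk=15 s=7: VC-HIT | VC [58, 31, 23]

VC = [58, 31, 23]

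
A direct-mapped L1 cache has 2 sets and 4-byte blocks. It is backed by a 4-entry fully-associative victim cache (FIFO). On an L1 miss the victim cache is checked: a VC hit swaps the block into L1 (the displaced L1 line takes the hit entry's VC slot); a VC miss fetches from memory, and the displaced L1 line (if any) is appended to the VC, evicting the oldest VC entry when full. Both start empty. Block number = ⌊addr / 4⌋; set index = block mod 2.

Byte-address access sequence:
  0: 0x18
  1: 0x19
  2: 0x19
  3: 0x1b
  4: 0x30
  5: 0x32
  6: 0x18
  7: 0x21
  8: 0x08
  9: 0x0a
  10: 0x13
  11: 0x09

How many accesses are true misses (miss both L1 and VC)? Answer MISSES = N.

MISSES = 5

  [0] addr=0x18 blk=6 s=0: MISS | VC []
  [1] addr=0x19 blk=6 s=0: L1-HIT | VC []
  [2] addr=0x19 blk=6 s=0: L1-HIT | VC []
  [3] addr=0x1b blk=6 s=0: L1-HIT | VC []
  [4] addr=0x30 blk=12 s=0: MISS | VC [6]
  [5] addr=0x32 blk=12 s=0: L1-HIT | VC [6]
  [6] addr=0x18 blk=6 s=0: VC-HIT | VC [12]
  [7] addr=0x21 blk=8 s=0: MISS | VC [12, 6]
  [8] addr=0x8 blk=2 s=0: MISS | VC [12, 6, 8]
  [9] addr=0xa blk=2 s=0: L1-HIT | VC [12, 6, 8]
  [10] addr=0x13 blk=4 s=0: MISS | VC [12, 6, 8, 2]
  [11] addr=0x9 blk=2 s=0: VC-HIT | VC [12, 6, 8, 4]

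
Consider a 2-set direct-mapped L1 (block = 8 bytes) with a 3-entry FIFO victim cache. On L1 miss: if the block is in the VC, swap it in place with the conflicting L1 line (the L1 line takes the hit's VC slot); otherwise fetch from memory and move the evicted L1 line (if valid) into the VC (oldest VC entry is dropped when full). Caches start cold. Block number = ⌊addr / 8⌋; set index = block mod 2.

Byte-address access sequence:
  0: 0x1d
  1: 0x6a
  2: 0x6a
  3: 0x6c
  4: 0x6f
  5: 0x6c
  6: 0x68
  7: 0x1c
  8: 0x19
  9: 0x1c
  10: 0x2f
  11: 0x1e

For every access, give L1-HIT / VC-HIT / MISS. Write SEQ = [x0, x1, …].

SEQ = [MISS, MISS, L1-HIT, L1-HIT, L1-HIT, L1-HIT, L1-HIT, VC-HIT, L1-HIT, L1-HIT, MISS, VC-HIT]

0: 0x1d (blk 3, set 1) → MISS  vc=[]
1: 0x6a (blk 13, set 1) → MISS  vc=[3]
2: 0x6a (blk 13, set 1) → L1-HIT  vc=[3]
3: 0x6c (blk 13, set 1) → L1-HIT  vc=[3]
4: 0x6f (blk 13, set 1) → L1-HIT  vc=[3]
5: 0x6c (blk 13, set 1) → L1-HIT  vc=[3]
6: 0x68 (blk 13, set 1) → L1-HIT  vc=[3]
7: 0x1c (blk 3, set 1) → VC-HIT  vc=[13]
8: 0x19 (blk 3, set 1) → L1-HIT  vc=[13]
9: 0x1c (blk 3, set 1) → L1-HIT  vc=[13]
10: 0x2f (blk 5, set 1) → MISS  vc=[13, 3]
11: 0x1e (blk 3, set 1) → VC-HIT  vc=[13, 5]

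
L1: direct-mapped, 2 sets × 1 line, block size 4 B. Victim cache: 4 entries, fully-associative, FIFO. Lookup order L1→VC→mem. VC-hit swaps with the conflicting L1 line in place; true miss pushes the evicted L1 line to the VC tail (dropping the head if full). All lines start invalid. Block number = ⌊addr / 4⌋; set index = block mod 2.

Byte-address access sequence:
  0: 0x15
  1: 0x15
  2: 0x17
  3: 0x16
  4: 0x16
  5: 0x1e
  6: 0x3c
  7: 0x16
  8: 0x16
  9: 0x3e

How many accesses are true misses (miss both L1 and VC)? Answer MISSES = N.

MISSES = 3

  [0] addr=0x15 blk=5 s=1: MISS | VC []
  [1] addr=0x15 blk=5 s=1: L1-HIT | VC []
  [2] addr=0x17 blk=5 s=1: L1-HIT | VC []
  [3] addr=0x16 blk=5 s=1: L1-HIT | VC []
  [4] addr=0x16 blk=5 s=1: L1-HIT | VC []
  [5] addr=0x1e blk=7 s=1: MISS | VC [5]
  [6] addr=0x3c blk=15 s=1: MISS | VC [5, 7]
  [7] addr=0x16 blk=5 s=1: VC-HIT | VC [15, 7]
  [8] addr=0x16 blk=5 s=1: L1-HIT | VC [15, 7]
  [9] addr=0x3e blk=15 s=1: VC-HIT | VC [5, 7]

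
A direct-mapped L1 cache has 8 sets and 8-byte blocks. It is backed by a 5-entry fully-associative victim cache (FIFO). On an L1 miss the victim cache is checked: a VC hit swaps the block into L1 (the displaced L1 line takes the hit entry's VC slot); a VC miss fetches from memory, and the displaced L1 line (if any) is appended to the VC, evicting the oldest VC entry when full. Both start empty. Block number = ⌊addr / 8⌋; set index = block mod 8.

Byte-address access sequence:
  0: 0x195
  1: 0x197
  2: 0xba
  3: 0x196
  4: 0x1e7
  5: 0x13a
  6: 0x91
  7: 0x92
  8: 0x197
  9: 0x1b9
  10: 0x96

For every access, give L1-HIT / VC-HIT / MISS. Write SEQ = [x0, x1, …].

SEQ = [MISS, L1-HIT, MISS, L1-HIT, MISS, MISS, MISS, L1-HIT, VC-HIT, MISS, VC-HIT]

  [0] addr=0x195 blk=50 s=2: MISS | VC []
  [1] addr=0x197 blk=50 s=2: L1-HIT | VC []
  [2] addr=0xba blk=23 s=7: MISS | VC []
  [3] addr=0x196 blk=50 s=2: L1-HIT | VC []
  [4] addr=0x1e7 blk=60 s=4: MISS | VC []
  [5] addr=0x13a blk=39 s=7: MISS | VC [23]
  [6] addr=0x91 blk=18 s=2: MISS | VC [23, 50]
  [7] addr=0x92 blk=18 s=2: L1-HIT | VC [23, 50]
  [8] addr=0x197 blk=50 s=2: VC-HIT | VC [23, 18]
  [9] addr=0x1b9 blk=55 s=7: MISS | VC [23, 18, 39]
  [10] addr=0x96 blk=18 s=2: VC-HIT | VC [23, 50, 39]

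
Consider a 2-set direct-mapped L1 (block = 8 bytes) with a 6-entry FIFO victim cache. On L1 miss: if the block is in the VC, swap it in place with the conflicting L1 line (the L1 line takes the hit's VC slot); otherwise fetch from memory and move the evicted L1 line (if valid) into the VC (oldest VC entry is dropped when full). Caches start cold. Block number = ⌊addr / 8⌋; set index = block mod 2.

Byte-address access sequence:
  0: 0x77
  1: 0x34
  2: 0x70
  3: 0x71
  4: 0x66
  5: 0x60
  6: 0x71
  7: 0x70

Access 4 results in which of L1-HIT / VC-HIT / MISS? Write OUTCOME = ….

0: 0x77 (blk 14, set 0) → MISS  vc=[]
1: 0x34 (blk 6, set 0) → MISS  vc=[14]
2: 0x70 (blk 14, set 0) → VC-HIT  vc=[6]
3: 0x71 (blk 14, set 0) → L1-HIT  vc=[6]
4: 0x66 (blk 12, set 0) → MISS  vc=[6, 14]
5: 0x60 (blk 12, set 0) → L1-HIT  vc=[6, 14]
6: 0x71 (blk 14, set 0) → VC-HIT  vc=[6, 12]
7: 0x70 (blk 14, set 0) → L1-HIT  vc=[6, 12]

OUTCOME = MISS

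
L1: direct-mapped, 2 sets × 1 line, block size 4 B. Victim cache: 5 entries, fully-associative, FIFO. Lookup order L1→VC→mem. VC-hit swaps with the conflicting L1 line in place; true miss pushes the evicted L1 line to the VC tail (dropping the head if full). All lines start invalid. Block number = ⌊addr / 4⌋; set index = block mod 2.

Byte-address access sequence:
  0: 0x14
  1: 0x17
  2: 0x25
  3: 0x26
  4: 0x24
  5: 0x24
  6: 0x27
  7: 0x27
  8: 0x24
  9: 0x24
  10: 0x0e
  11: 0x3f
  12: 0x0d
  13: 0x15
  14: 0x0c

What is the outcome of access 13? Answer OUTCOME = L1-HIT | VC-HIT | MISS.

OUTCOME = VC-HIT

#0 0x14→b5/s1 MISS; vc=[]
#1 0x17→b5/s1 L1-HIT; vc=[]
#2 0x25→b9/s1 MISS; vc=[5]
#3 0x26→b9/s1 L1-HIT; vc=[5]
#4 0x24→b9/s1 L1-HIT; vc=[5]
#5 0x24→b9/s1 L1-HIT; vc=[5]
#6 0x27→b9/s1 L1-HIT; vc=[5]
#7 0x27→b9/s1 L1-HIT; vc=[5]
#8 0x24→b9/s1 L1-HIT; vc=[5]
#9 0x24→b9/s1 L1-HIT; vc=[5]
#10 0xe→b3/s1 MISS; vc=[5,9]
#11 0x3f→b15/s1 MISS; vc=[5,9,3]
#12 0xd→b3/s1 VC-HIT; vc=[5,9,15]
#13 0x15→b5/s1 VC-HIT; vc=[3,9,15]
#14 0xc→b3/s1 VC-HIT; vc=[5,9,15]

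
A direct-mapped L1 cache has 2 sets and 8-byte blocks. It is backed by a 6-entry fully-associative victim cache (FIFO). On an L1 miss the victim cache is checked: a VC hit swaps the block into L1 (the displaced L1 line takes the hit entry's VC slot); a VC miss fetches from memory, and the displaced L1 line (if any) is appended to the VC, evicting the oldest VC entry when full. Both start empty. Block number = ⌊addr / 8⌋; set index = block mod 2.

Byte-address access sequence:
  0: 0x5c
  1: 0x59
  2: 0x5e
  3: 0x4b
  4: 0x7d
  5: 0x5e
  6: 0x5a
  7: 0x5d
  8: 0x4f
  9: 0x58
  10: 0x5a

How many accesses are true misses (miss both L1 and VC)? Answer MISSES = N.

MISSES = 3

#0 0x5c→b11/s1 MISS; vc=[]
#1 0x59→b11/s1 L1-HIT; vc=[]
#2 0x5e→b11/s1 L1-HIT; vc=[]
#3 0x4b→b9/s1 MISS; vc=[11]
#4 0x7d→b15/s1 MISS; vc=[11,9]
#5 0x5e→b11/s1 VC-HIT; vc=[15,9]
#6 0x5a→b11/s1 L1-HIT; vc=[15,9]
#7 0x5d→b11/s1 L1-HIT; vc=[15,9]
#8 0x4f→b9/s1 VC-HIT; vc=[15,11]
#9 0x58→b11/s1 VC-HIT; vc=[15,9]
#10 0x5a→b11/s1 L1-HIT; vc=[15,9]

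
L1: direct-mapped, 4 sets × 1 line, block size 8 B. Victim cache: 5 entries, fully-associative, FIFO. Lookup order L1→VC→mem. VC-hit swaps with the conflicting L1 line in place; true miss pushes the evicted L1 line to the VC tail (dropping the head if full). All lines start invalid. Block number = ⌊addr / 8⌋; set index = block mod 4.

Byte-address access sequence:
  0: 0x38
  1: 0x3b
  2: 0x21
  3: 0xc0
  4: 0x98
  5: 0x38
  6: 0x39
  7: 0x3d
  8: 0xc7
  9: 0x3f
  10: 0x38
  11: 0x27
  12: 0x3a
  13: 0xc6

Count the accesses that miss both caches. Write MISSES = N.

MISSES = 4

0: 0x38 (blk 7, set 3) → MISS  vc=[]
1: 0x3b (blk 7, set 3) → L1-HIT  vc=[]
2: 0x21 (blk 4, set 0) → MISS  vc=[]
3: 0xc0 (blk 24, set 0) → MISS  vc=[4]
4: 0x98 (blk 19, set 3) → MISS  vc=[4, 7]
5: 0x38 (blk 7, set 3) → VC-HIT  vc=[4, 19]
6: 0x39 (blk 7, set 3) → L1-HIT  vc=[4, 19]
7: 0x3d (blk 7, set 3) → L1-HIT  vc=[4, 19]
8: 0xc7 (blk 24, set 0) → L1-HIT  vc=[4, 19]
9: 0x3f (blk 7, set 3) → L1-HIT  vc=[4, 19]
10: 0x38 (blk 7, set 3) → L1-HIT  vc=[4, 19]
11: 0x27 (blk 4, set 0) → VC-HIT  vc=[24, 19]
12: 0x3a (blk 7, set 3) → L1-HIT  vc=[24, 19]
13: 0xc6 (blk 24, set 0) → VC-HIT  vc=[4, 19]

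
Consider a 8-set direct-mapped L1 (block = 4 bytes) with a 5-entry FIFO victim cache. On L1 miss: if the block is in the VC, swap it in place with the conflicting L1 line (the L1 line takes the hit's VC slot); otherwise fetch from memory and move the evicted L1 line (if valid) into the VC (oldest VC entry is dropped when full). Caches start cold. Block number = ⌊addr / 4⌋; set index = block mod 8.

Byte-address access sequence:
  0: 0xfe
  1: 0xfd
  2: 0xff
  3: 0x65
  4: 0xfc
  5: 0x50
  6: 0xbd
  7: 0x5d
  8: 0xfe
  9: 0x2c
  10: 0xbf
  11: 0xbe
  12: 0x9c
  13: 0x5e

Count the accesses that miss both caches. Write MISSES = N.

  [0] addr=0xfe blk=63 s=7: MISS | VC []
  [1] addr=0xfd blk=63 s=7: L1-HIT | VC []
  [2] addr=0xff blk=63 s=7: L1-HIT | VC []
  [3] addr=0x65 blk=25 s=1: MISS | VC []
  [4] addr=0xfc blk=63 s=7: L1-HIT | VC []
  [5] addr=0x50 blk=20 s=4: MISS | VC []
  [6] addr=0xbd blk=47 s=7: MISS | VC [63]
  [7] addr=0x5d blk=23 s=7: MISS | VC [63, 47]
  [8] addr=0xfe blk=63 s=7: VC-HIT | VC [23, 47]
  [9] addr=0x2c blk=11 s=3: MISS | VC [23, 47]
  [10] addr=0xbf blk=47 s=7: VC-HIT | VC [23, 63]
  [11] addr=0xbe blk=47 s=7: L1-HIT | VC [23, 63]
  [12] addr=0x9c blk=39 s=7: MISS | VC [23, 63, 47]
  [13] addr=0x5e blk=23 s=7: VC-HIT | VC [39, 63, 47]

MISSES = 7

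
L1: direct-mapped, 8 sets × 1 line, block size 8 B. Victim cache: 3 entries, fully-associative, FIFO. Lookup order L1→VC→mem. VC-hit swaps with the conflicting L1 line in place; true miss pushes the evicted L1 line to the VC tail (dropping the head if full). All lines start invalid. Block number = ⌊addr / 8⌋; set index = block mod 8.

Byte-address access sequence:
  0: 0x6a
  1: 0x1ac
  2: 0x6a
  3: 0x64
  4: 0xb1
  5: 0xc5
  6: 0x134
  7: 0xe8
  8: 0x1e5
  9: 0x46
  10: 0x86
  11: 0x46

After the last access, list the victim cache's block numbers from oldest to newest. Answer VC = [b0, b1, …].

VC = [12, 24, 16]

0: 0x6a (blk 13, set 5) → MISS  vc=[]
1: 0x1ac (blk 53, set 5) → MISS  vc=[13]
2: 0x6a (blk 13, set 5) → VC-HIT  vc=[53]
3: 0x64 (blk 12, set 4) → MISS  vc=[53]
4: 0xb1 (blk 22, set 6) → MISS  vc=[53]
5: 0xc5 (blk 24, set 0) → MISS  vc=[53]
6: 0x134 (blk 38, set 6) → MISS  vc=[53, 22]
7: 0xe8 (blk 29, set 5) → MISS  vc=[53, 22, 13]
8: 0x1e5 (blk 60, set 4) → MISS  vc=[22, 13, 12]
9: 0x46 (blk 8, set 0) → MISS  vc=[13, 12, 24]
10: 0x86 (blk 16, set 0) → MISS  vc=[12, 24, 8]
11: 0x46 (blk 8, set 0) → VC-HIT  vc=[12, 24, 16]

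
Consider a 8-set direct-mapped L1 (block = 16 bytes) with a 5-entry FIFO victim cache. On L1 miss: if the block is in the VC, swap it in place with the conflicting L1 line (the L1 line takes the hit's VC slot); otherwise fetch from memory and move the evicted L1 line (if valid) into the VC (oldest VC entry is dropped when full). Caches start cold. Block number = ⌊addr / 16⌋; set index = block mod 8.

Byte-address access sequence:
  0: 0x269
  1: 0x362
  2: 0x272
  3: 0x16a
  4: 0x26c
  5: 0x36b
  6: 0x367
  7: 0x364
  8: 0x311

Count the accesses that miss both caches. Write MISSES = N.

MISSES = 5

  [0] addr=0x269 blk=38 s=6: MISS | VC []
  [1] addr=0x362 blk=54 s=6: MISS | VC [38]
  [2] addr=0x272 blk=39 s=7: MISS | VC [38]
  [3] addr=0x16a blk=22 s=6: MISS | VC [38, 54]
  [4] addr=0x26c blk=38 s=6: VC-HIT | VC [22, 54]
  [5] addr=0x36b blk=54 s=6: VC-HIT | VC [22, 38]
  [6] addr=0x367 blk=54 s=6: L1-HIT | VC [22, 38]
  [7] addr=0x364 blk=54 s=6: L1-HIT | VC [22, 38]
  [8] addr=0x311 blk=49 s=1: MISS | VC [22, 38]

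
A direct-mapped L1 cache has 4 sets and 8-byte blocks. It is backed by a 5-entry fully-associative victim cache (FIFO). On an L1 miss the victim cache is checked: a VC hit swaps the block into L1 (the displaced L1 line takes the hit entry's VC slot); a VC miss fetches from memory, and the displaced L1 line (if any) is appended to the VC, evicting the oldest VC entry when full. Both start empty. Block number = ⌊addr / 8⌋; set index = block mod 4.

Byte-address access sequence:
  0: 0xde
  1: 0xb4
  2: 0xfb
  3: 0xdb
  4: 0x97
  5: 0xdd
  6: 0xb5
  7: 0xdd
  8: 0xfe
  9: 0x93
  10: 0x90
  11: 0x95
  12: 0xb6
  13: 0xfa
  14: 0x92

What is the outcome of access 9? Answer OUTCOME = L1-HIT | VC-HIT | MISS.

OUTCOME = VC-HIT

#0 0xde→b27/s3 MISS; vc=[]
#1 0xb4→b22/s2 MISS; vc=[]
#2 0xfb→b31/s3 MISS; vc=[27]
#3 0xdb→b27/s3 VC-HIT; vc=[31]
#4 0x97→b18/s2 MISS; vc=[31,22]
#5 0xdd→b27/s3 L1-HIT; vc=[31,22]
#6 0xb5→b22/s2 VC-HIT; vc=[31,18]
#7 0xdd→b27/s3 L1-HIT; vc=[31,18]
#8 0xfe→b31/s3 VC-HIT; vc=[27,18]
#9 0x93→b18/s2 VC-HIT; vc=[27,22]
#10 0x90→b18/s2 L1-HIT; vc=[27,22]
#11 0x95→b18/s2 L1-HIT; vc=[27,22]
#12 0xb6→b22/s2 VC-HIT; vc=[27,18]
#13 0xfa→b31/s3 L1-HIT; vc=[27,18]
#14 0x92→b18/s2 VC-HIT; vc=[27,22]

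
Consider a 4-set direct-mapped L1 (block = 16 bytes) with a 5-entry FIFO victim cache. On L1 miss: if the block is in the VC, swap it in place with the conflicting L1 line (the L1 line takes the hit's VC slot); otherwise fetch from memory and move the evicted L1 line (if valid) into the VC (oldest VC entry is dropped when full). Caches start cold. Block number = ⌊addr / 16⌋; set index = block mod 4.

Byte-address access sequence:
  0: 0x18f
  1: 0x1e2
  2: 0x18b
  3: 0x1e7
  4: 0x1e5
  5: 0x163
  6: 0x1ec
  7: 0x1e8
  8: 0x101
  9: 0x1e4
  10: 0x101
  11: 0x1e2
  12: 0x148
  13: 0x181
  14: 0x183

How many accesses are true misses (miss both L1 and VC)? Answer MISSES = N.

MISSES = 5

0: 0x18f (blk 24, set 0) → MISS  vc=[]
1: 0x1e2 (blk 30, set 2) → MISS  vc=[]
2: 0x18b (blk 24, set 0) → L1-HIT  vc=[]
3: 0x1e7 (blk 30, set 2) → L1-HIT  vc=[]
4: 0x1e5 (blk 30, set 2) → L1-HIT  vc=[]
5: 0x163 (blk 22, set 2) → MISS  vc=[30]
6: 0x1ec (blk 30, set 2) → VC-HIT  vc=[22]
7: 0x1e8 (blk 30, set 2) → L1-HIT  vc=[22]
8: 0x101 (blk 16, set 0) → MISS  vc=[22, 24]
9: 0x1e4 (blk 30, set 2) → L1-HIT  vc=[22, 24]
10: 0x101 (blk 16, set 0) → L1-HIT  vc=[22, 24]
11: 0x1e2 (blk 30, set 2) → L1-HIT  vc=[22, 24]
12: 0x148 (blk 20, set 0) → MISS  vc=[22, 24, 16]
13: 0x181 (blk 24, set 0) → VC-HIT  vc=[22, 20, 16]
14: 0x183 (blk 24, set 0) → L1-HIT  vc=[22, 20, 16]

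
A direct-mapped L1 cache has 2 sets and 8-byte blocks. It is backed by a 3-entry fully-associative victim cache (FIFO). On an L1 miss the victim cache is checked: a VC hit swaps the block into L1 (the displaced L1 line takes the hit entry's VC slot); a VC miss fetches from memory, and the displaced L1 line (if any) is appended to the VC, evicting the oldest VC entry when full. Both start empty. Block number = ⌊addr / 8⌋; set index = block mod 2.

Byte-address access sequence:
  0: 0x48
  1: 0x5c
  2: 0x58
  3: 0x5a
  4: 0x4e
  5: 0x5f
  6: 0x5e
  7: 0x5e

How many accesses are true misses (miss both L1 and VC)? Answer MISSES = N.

#0 0x48→b9/s1 MISS; vc=[]
#1 0x5c→b11/s1 MISS; vc=[9]
#2 0x58→b11/s1 L1-HIT; vc=[9]
#3 0x5a→b11/s1 L1-HIT; vc=[9]
#4 0x4e→b9/s1 VC-HIT; vc=[11]
#5 0x5f→b11/s1 VC-HIT; vc=[9]
#6 0x5e→b11/s1 L1-HIT; vc=[9]
#7 0x5e→b11/s1 L1-HIT; vc=[9]

MISSES = 2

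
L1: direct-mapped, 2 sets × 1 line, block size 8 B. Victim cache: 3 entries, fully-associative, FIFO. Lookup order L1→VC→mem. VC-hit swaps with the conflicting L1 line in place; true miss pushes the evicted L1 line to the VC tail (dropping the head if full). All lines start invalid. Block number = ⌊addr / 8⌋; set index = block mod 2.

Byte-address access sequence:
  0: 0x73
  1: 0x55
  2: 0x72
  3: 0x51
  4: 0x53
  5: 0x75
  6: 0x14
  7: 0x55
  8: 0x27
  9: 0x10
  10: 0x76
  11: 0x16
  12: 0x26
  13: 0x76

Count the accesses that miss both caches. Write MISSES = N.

MISSES = 4

  [0] addr=0x73 blk=14 s=0: MISS | VC []
  [1] addr=0x55 blk=10 s=0: MISS | VC [14]
  [2] addr=0x72 blk=14 s=0: VC-HIT | VC [10]
  [3] addr=0x51 blk=10 s=0: VC-HIT | VC [14]
  [4] addr=0x53 blk=10 s=0: L1-HIT | VC [14]
  [5] addr=0x75 blk=14 s=0: VC-HIT | VC [10]
  [6] addr=0x14 blk=2 s=0: MISS | VC [10, 14]
  [7] addr=0x55 blk=10 s=0: VC-HIT | VC [2, 14]
  [8] addr=0x27 blk=4 s=0: MISS | VC [2, 14, 10]
  [9] addr=0x10 blk=2 s=0: VC-HIT | VC [4, 14, 10]
  [10] addr=0x76 blk=14 s=0: VC-HIT | VC [4, 2, 10]
  [11] addr=0x16 blk=2 s=0: VC-HIT | VC [4, 14, 10]
  [12] addr=0x26 blk=4 s=0: VC-HIT | VC [2, 14, 10]
  [13] addr=0x76 blk=14 s=0: VC-HIT | VC [2, 4, 10]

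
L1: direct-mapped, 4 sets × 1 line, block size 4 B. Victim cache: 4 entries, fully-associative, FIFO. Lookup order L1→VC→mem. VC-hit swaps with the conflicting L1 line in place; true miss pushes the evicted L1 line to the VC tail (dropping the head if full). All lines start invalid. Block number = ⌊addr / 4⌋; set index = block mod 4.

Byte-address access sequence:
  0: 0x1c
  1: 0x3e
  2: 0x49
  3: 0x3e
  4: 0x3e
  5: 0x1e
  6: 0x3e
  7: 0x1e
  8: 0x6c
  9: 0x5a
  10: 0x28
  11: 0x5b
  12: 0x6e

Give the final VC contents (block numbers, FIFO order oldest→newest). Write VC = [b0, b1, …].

0: 0x1c (blk 7, set 3) → MISS  vc=[]
1: 0x3e (blk 15, set 3) → MISS  vc=[7]
2: 0x49 (blk 18, set 2) → MISS  vc=[7]
3: 0x3e (blk 15, set 3) → L1-HIT  vc=[7]
4: 0x3e (blk 15, set 3) → L1-HIT  vc=[7]
5: 0x1e (blk 7, set 3) → VC-HIT  vc=[15]
6: 0x3e (blk 15, set 3) → VC-HIT  vc=[7]
7: 0x1e (blk 7, set 3) → VC-HIT  vc=[15]
8: 0x6c (blk 27, set 3) → MISS  vc=[15, 7]
9: 0x5a (blk 22, set 2) → MISS  vc=[15, 7, 18]
10: 0x28 (blk 10, set 2) → MISS  vc=[15, 7, 18, 22]
11: 0x5b (blk 22, set 2) → VC-HIT  vc=[15, 7, 18, 10]
12: 0x6e (blk 27, set 3) → L1-HIT  vc=[15, 7, 18, 10]

VC = [15, 7, 18, 10]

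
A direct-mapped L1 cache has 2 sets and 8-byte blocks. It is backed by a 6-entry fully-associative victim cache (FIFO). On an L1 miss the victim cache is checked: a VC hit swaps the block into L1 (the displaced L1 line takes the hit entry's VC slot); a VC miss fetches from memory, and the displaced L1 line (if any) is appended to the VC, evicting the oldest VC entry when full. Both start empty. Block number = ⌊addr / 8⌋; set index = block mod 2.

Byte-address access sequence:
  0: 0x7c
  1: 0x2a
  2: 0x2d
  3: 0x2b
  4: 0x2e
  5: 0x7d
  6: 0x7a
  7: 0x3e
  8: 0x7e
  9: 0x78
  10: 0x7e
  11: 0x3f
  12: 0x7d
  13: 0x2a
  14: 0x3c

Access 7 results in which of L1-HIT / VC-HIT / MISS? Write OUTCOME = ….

OUTCOME = MISS

#0 0x7c→b15/s1 MISS; vc=[]
#1 0x2a→b5/s1 MISS; vc=[15]
#2 0x2d→b5/s1 L1-HIT; vc=[15]
#3 0x2b→b5/s1 L1-HIT; vc=[15]
#4 0x2e→b5/s1 L1-HIT; vc=[15]
#5 0x7d→b15/s1 VC-HIT; vc=[5]
#6 0x7a→b15/s1 L1-HIT; vc=[5]
#7 0x3e→b7/s1 MISS; vc=[5,15]
#8 0x7e→b15/s1 VC-HIT; vc=[5,7]
#9 0x78→b15/s1 L1-HIT; vc=[5,7]
#10 0x7e→b15/s1 L1-HIT; vc=[5,7]
#11 0x3f→b7/s1 VC-HIT; vc=[5,15]
#12 0x7d→b15/s1 VC-HIT; vc=[5,7]
#13 0x2a→b5/s1 VC-HIT; vc=[15,7]
#14 0x3c→b7/s1 VC-HIT; vc=[15,5]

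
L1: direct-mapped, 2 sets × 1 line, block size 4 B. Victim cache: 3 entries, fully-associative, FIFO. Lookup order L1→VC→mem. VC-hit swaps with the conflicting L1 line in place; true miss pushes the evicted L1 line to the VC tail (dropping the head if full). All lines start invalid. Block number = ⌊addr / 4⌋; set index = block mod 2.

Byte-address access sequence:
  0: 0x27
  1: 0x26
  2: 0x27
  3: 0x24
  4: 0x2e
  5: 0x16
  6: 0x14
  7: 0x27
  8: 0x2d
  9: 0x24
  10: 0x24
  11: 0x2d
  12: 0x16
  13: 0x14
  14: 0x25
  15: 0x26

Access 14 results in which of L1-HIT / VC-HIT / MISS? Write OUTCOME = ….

OUTCOME = VC-HIT

  [0] addr=0x27 blk=9 s=1: MISS | VC []
  [1] addr=0x26 blk=9 s=1: L1-HIT | VC []
  [2] addr=0x27 blk=9 s=1: L1-HIT | VC []
  [3] addr=0x24 blk=9 s=1: L1-HIT | VC []
  [4] addr=0x2e blk=11 s=1: MISS | VC [9]
  [5] addr=0x16 blk=5 s=1: MISS | VC [9, 11]
  [6] addr=0x14 blk=5 s=1: L1-HIT | VC [9, 11]
  [7] addr=0x27 blk=9 s=1: VC-HIT | VC [5, 11]
  [8] addr=0x2d blk=11 s=1: VC-HIT | VC [5, 9]
  [9] addr=0x24 blk=9 s=1: VC-HIT | VC [5, 11]
  [10] addr=0x24 blk=9 s=1: L1-HIT | VC [5, 11]
  [11] addr=0x2d blk=11 s=1: VC-HIT | VC [5, 9]
  [12] addr=0x16 blk=5 s=1: VC-HIT | VC [11, 9]
  [13] addr=0x14 blk=5 s=1: L1-HIT | VC [11, 9]
  [14] addr=0x25 blk=9 s=1: VC-HIT | VC [11, 5]
  [15] addr=0x26 blk=9 s=1: L1-HIT | VC [11, 5]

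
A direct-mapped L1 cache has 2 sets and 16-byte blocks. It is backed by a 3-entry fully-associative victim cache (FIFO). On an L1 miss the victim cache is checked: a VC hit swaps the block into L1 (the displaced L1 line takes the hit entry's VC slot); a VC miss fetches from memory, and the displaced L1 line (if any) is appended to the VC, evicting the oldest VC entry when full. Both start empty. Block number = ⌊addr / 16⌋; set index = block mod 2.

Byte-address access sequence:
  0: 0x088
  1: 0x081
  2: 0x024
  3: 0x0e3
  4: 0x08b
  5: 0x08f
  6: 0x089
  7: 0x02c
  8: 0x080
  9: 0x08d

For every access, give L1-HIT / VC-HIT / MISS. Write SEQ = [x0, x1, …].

#0 0x88→b8/s0 MISS; vc=[]
#1 0x81→b8/s0 L1-HIT; vc=[]
#2 0x24→b2/s0 MISS; vc=[8]
#3 0xe3→b14/s0 MISS; vc=[8,2]
#4 0x8b→b8/s0 VC-HIT; vc=[14,2]
#5 0x8f→b8/s0 L1-HIT; vc=[14,2]
#6 0x89→b8/s0 L1-HIT; vc=[14,2]
#7 0x2c→b2/s0 VC-HIT; vc=[14,8]
#8 0x80→b8/s0 VC-HIT; vc=[14,2]
#9 0x8d→b8/s0 L1-HIT; vc=[14,2]

SEQ = [MISS, L1-HIT, MISS, MISS, VC-HIT, L1-HIT, L1-HIT, VC-HIT, VC-HIT, L1-HIT]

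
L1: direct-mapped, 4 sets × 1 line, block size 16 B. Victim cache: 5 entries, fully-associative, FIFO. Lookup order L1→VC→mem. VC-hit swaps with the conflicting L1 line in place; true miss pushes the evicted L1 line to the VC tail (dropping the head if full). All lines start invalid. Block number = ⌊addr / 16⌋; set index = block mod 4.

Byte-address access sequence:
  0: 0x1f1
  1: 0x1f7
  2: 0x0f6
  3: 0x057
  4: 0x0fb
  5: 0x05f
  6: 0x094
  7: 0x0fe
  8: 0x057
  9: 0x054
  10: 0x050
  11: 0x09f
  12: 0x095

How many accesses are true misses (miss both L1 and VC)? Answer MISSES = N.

0: 0x1f1 (blk 31, set 3) → MISS  vc=[]
1: 0x1f7 (blk 31, set 3) → L1-HIT  vc=[]
2: 0xf6 (blk 15, set 3) → MISS  vc=[31]
3: 0x57 (blk 5, set 1) → MISS  vc=[31]
4: 0xfb (blk 15, set 3) → L1-HIT  vc=[31]
5: 0x5f (blk 5, set 1) → L1-HIT  vc=[31]
6: 0x94 (blk 9, set 1) → MISS  vc=[31, 5]
7: 0xfe (blk 15, set 3) → L1-HIT  vc=[31, 5]
8: 0x57 (blk 5, set 1) → VC-HIT  vc=[31, 9]
9: 0x54 (blk 5, set 1) → L1-HIT  vc=[31, 9]
10: 0x50 (blk 5, set 1) → L1-HIT  vc=[31, 9]
11: 0x9f (blk 9, set 1) → VC-HIT  vc=[31, 5]
12: 0x95 (blk 9, set 1) → L1-HIT  vc=[31, 5]

MISSES = 4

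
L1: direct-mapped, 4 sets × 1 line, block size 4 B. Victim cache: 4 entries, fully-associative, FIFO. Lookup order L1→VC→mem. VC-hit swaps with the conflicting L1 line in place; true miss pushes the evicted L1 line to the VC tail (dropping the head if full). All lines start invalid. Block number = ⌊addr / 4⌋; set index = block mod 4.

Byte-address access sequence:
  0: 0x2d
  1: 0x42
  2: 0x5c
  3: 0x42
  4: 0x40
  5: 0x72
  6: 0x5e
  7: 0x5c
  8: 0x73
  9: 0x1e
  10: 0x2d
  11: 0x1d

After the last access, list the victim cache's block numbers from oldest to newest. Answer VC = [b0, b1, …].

  [0] addr=0x2d blk=11 s=3: MISS | VC []
  [1] addr=0x42 blk=16 s=0: MISS | VC []
  [2] addr=0x5c blk=23 s=3: MISS | VC [11]
  [3] addr=0x42 blk=16 s=0: L1-HIT | VC [11]
  [4] addr=0x40 blk=16 s=0: L1-HIT | VC [11]
  [5] addr=0x72 blk=28 s=0: MISS | VC [11, 16]
  [6] addr=0x5e blk=23 s=3: L1-HIT | VC [11, 16]
  [7] addr=0x5c blk=23 s=3: L1-HIT | VC [11, 16]
  [8] addr=0x73 blk=28 s=0: L1-HIT | VC [11, 16]
  [9] addr=0x1e blk=7 s=3: MISS | VC [11, 16, 23]
  [10] addr=0x2d blk=11 s=3: VC-HIT | VC [7, 16, 23]
  [11] addr=0x1d blk=7 s=3: VC-HIT | VC [11, 16, 23]

VC = [11, 16, 23]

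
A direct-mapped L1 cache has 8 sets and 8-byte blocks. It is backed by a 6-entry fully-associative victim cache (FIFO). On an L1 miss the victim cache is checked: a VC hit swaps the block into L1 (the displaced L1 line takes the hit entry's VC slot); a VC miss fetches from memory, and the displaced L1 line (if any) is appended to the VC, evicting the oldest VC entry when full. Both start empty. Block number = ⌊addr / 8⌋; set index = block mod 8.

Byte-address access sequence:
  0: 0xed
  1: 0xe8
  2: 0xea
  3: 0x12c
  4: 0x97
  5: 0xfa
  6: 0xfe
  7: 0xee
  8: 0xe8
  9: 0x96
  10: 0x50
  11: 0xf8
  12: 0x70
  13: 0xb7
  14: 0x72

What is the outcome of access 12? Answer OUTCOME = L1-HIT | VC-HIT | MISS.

  [0] addr=0xed blk=29 s=5: MISS | VC []
  [1] addr=0xe8 blk=29 s=5: L1-HIT | VC []
  [2] addr=0xea blk=29 s=5: L1-HIT | VC []
  [3] addr=0x12c blk=37 s=5: MISS | VC [29]
  [4] addr=0x97 blk=18 s=2: MISS | VC [29]
  [5] addr=0xfa blk=31 s=7: MISS | VC [29]
  [6] addr=0xfe blk=31 s=7: L1-HIT | VC [29]
  [7] addr=0xee blk=29 s=5: VC-HIT | VC [37]
  [8] addr=0xe8 blk=29 s=5: L1-HIT | VC [37]
  [9] addr=0x96 blk=18 s=2: L1-HIT | VC [37]
  [10] addr=0x50 blk=10 s=2: MISS | VC [37, 18]
  [11] addr=0xf8 blk=31 s=7: L1-HIT | VC [37, 18]
  [12] addr=0x70 blk=14 s=6: MISS | VC [37, 18]
  [13] addr=0xb7 blk=22 s=6: MISS | VC [37, 18, 14]
  [14] addr=0x72 blk=14 s=6: VC-HIT | VC [37, 18, 22]

OUTCOME = MISS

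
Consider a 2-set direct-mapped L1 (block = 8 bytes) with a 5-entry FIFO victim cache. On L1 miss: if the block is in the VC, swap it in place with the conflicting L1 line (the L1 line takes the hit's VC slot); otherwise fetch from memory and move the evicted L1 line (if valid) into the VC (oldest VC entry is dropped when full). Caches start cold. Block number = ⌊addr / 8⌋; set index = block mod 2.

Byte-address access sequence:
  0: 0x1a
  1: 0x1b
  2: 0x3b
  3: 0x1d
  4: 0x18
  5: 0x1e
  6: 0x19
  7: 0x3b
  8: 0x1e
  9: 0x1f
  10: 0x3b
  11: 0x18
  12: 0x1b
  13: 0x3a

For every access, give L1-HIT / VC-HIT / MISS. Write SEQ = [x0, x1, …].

SEQ = [MISS, L1-HIT, MISS, VC-HIT, L1-HIT, L1-HIT, L1-HIT, VC-HIT, VC-HIT, L1-HIT, VC-HIT, VC-HIT, L1-HIT, VC-HIT]

  [0] addr=0x1a blk=3 s=1: MISS | VC []
  [1] addr=0x1b blk=3 s=1: L1-HIT | VC []
  [2] addr=0x3b blk=7 s=1: MISS | VC [3]
  [3] addr=0x1d blk=3 s=1: VC-HIT | VC [7]
  [4] addr=0x18 blk=3 s=1: L1-HIT | VC [7]
  [5] addr=0x1e blk=3 s=1: L1-HIT | VC [7]
  [6] addr=0x19 blk=3 s=1: L1-HIT | VC [7]
  [7] addr=0x3b blk=7 s=1: VC-HIT | VC [3]
  [8] addr=0x1e blk=3 s=1: VC-HIT | VC [7]
  [9] addr=0x1f blk=3 s=1: L1-HIT | VC [7]
  [10] addr=0x3b blk=7 s=1: VC-HIT | VC [3]
  [11] addr=0x18 blk=3 s=1: VC-HIT | VC [7]
  [12] addr=0x1b blk=3 s=1: L1-HIT | VC [7]
  [13] addr=0x3a blk=7 s=1: VC-HIT | VC [3]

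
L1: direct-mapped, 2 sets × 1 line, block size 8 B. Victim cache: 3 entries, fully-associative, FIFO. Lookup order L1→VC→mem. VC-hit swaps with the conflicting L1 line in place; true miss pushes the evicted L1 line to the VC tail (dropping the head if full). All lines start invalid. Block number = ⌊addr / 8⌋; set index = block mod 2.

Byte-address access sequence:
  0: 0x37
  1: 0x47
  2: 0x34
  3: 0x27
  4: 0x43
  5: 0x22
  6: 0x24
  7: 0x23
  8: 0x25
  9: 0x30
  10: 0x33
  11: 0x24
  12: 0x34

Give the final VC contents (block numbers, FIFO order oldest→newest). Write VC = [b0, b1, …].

0: 0x37 (blk 6, set 0) → MISS  vc=[]
1: 0x47 (blk 8, set 0) → MISS  vc=[6]
2: 0x34 (blk 6, set 0) → VC-HIT  vc=[8]
3: 0x27 (blk 4, set 0) → MISS  vc=[8, 6]
4: 0x43 (blk 8, set 0) → VC-HIT  vc=[4, 6]
5: 0x22 (blk 4, set 0) → VC-HIT  vc=[8, 6]
6: 0x24 (blk 4, set 0) → L1-HIT  vc=[8, 6]
7: 0x23 (blk 4, set 0) → L1-HIT  vc=[8, 6]
8: 0x25 (blk 4, set 0) → L1-HIT  vc=[8, 6]
9: 0x30 (blk 6, set 0) → VC-HIT  vc=[8, 4]
10: 0x33 (blk 6, set 0) → L1-HIT  vc=[8, 4]
11: 0x24 (blk 4, set 0) → VC-HIT  vc=[8, 6]
12: 0x34 (blk 6, set 0) → VC-HIT  vc=[8, 4]

VC = [8, 4]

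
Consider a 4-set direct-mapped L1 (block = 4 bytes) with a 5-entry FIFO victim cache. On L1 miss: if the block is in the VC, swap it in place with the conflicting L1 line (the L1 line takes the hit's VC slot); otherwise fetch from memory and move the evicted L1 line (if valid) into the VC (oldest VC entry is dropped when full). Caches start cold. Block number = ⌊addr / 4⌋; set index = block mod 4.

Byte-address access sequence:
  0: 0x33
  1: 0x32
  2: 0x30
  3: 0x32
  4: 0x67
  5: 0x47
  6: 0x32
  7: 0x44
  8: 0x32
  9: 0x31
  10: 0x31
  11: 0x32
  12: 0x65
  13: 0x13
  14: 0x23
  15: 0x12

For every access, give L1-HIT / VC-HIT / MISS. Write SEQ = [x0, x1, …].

SEQ = [MISS, L1-HIT, L1-HIT, L1-HIT, MISS, MISS, L1-HIT, L1-HIT, L1-HIT, L1-HIT, L1-HIT, L1-HIT, VC-HIT, MISS, MISS, VC-HIT]

  [0] addr=0x33 blk=12 s=0: MISS | VC []
  [1] addr=0x32 blk=12 s=0: L1-HIT | VC []
  [2] addr=0x30 blk=12 s=0: L1-HIT | VC []
  [3] addr=0x32 blk=12 s=0: L1-HIT | VC []
  [4] addr=0x67 blk=25 s=1: MISS | VC []
  [5] addr=0x47 blk=17 s=1: MISS | VC [25]
  [6] addr=0x32 blk=12 s=0: L1-HIT | VC [25]
  [7] addr=0x44 blk=17 s=1: L1-HIT | VC [25]
  [8] addr=0x32 blk=12 s=0: L1-HIT | VC [25]
  [9] addr=0x31 blk=12 s=0: L1-HIT | VC [25]
  [10] addr=0x31 blk=12 s=0: L1-HIT | VC [25]
  [11] addr=0x32 blk=12 s=0: L1-HIT | VC [25]
  [12] addr=0x65 blk=25 s=1: VC-HIT | VC [17]
  [13] addr=0x13 blk=4 s=0: MISS | VC [17, 12]
  [14] addr=0x23 blk=8 s=0: MISS | VC [17, 12, 4]
  [15] addr=0x12 blk=4 s=0: VC-HIT | VC [17, 12, 8]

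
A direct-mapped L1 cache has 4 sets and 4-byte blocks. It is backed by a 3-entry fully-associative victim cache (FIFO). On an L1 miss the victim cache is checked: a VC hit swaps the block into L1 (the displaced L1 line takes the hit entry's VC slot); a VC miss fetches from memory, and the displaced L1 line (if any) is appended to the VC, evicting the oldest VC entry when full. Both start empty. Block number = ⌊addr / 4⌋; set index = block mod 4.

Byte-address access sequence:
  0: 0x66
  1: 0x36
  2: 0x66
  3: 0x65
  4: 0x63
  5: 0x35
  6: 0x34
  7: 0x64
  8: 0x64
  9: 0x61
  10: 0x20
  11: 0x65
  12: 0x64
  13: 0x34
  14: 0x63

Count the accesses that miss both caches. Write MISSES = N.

0: 0x66 (blk 25, set 1) → MISS  vc=[]
1: 0x36 (blk 13, set 1) → MISS  vc=[25]
2: 0x66 (blk 25, set 1) → VC-HIT  vc=[13]
3: 0x65 (blk 25, set 1) → L1-HIT  vc=[13]
4: 0x63 (blk 24, set 0) → MISS  vc=[13]
5: 0x35 (blk 13, set 1) → VC-HIT  vc=[25]
6: 0x34 (blk 13, set 1) → L1-HIT  vc=[25]
7: 0x64 (blk 25, set 1) → VC-HIT  vc=[13]
8: 0x64 (blk 25, set 1) → L1-HIT  vc=[13]
9: 0x61 (blk 24, set 0) → L1-HIT  vc=[13]
10: 0x20 (blk 8, set 0) → MISS  vc=[13, 24]
11: 0x65 (blk 25, set 1) → L1-HIT  vc=[13, 24]
12: 0x64 (blk 25, set 1) → L1-HIT  vc=[13, 24]
13: 0x34 (blk 13, set 1) → VC-HIT  vc=[25, 24]
14: 0x63 (blk 24, set 0) → VC-HIT  vc=[25, 8]

MISSES = 4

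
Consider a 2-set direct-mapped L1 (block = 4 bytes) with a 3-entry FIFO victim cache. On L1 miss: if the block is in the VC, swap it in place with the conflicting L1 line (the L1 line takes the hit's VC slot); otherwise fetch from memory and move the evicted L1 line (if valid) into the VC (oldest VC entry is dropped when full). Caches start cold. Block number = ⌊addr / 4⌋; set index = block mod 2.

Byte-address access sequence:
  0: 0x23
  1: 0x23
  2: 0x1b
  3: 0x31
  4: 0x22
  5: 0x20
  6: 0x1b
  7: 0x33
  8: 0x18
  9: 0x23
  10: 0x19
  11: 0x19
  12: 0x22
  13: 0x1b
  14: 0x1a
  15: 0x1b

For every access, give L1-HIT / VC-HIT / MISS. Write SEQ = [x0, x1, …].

SEQ = [MISS, L1-HIT, MISS, MISS, VC-HIT, L1-HIT, VC-HIT, VC-HIT, VC-HIT, VC-HIT, VC-HIT, L1-HIT, VC-HIT, VC-HIT, L1-HIT, L1-HIT]

0: 0x23 (blk 8, set 0) → MISS  vc=[]
1: 0x23 (blk 8, set 0) → L1-HIT  vc=[]
2: 0x1b (blk 6, set 0) → MISS  vc=[8]
3: 0x31 (blk 12, set 0) → MISS  vc=[8, 6]
4: 0x22 (blk 8, set 0) → VC-HIT  vc=[12, 6]
5: 0x20 (blk 8, set 0) → L1-HIT  vc=[12, 6]
6: 0x1b (blk 6, set 0) → VC-HIT  vc=[12, 8]
7: 0x33 (blk 12, set 0) → VC-HIT  vc=[6, 8]
8: 0x18 (blk 6, set 0) → VC-HIT  vc=[12, 8]
9: 0x23 (blk 8, set 0) → VC-HIT  vc=[12, 6]
10: 0x19 (blk 6, set 0) → VC-HIT  vc=[12, 8]
11: 0x19 (blk 6, set 0) → L1-HIT  vc=[12, 8]
12: 0x22 (blk 8, set 0) → VC-HIT  vc=[12, 6]
13: 0x1b (blk 6, set 0) → VC-HIT  vc=[12, 8]
14: 0x1a (blk 6, set 0) → L1-HIT  vc=[12, 8]
15: 0x1b (blk 6, set 0) → L1-HIT  vc=[12, 8]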